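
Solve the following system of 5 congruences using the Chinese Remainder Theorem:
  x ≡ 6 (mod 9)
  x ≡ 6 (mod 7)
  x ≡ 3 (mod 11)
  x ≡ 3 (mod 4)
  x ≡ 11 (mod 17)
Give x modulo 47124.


Product of moduli M = 9 · 7 · 11 · 4 · 17 = 47124.
Merge one congruence at a time:
  Start: x ≡ 6 (mod 9).
  Combine with x ≡ 6 (mod 7); new modulus lcm = 63.
    Write x = 6 + 9·t and substitute into x ≡ 6 (mod 7): 9·t ≡ 6 − 6 = 0 (mod 7).
    Reduce coefficients mod 7: 2·t ≡ 0 (mod 7).
    The inverse of 2 mod 7 is 4 (since 2·4 = 8 = 1·7 + 1), so t ≡ 4·0 = 0 ≡ 0 (mod 7).
    Then x = 6 + 9·0 = 6, valid modulo lcm(9, 7) = 63: x ≡ 6 (mod 63).
  Combine with x ≡ 3 (mod 11); new modulus lcm = 693.
    Write x = 6 + 63·t and substitute into x ≡ 3 (mod 11): 63·t ≡ 3 − 6 = -3 (mod 11).
    Reduce coefficients mod 11: 8·t ≡ 8 (mod 11).
    The inverse of 8 mod 11 is 7 (since 8·7 = 56 = 5·11 + 1), so t ≡ 7·8 = 56 ≡ 1 (mod 11).
    Then x = 6 + 63·1 = 69, valid modulo lcm(63, 11) = 693: x ≡ 69 (mod 693).
  Combine with x ≡ 3 (mod 4); new modulus lcm = 2772.
    Write x = 69 + 693·t and substitute into x ≡ 3 (mod 4): 693·t ≡ 3 − 69 = -66 (mod 4).
    Reduce coefficients mod 4: 1·t ≡ 2 (mod 4).
    So t ≡ 2 (mod 4).
    Then x = 69 + 693·2 = 1455, valid modulo lcm(693, 4) = 2772: x ≡ 1455 (mod 2772).
  Combine with x ≡ 11 (mod 17); new modulus lcm = 47124.
    Write x = 1455 + 2772·t and substitute into x ≡ 11 (mod 17): 2772·t ≡ 11 − 1455 = -1444 (mod 17).
    Reduce coefficients mod 17: 1·t ≡ 1 (mod 17).
    So t ≡ 1 (mod 17).
    Then x = 1455 + 2772·1 = 4227, valid modulo lcm(2772, 17) = 47124: x ≡ 4227 (mod 47124).
Verify against each original: 4227 mod 9 = 6, 4227 mod 7 = 6, 4227 mod 11 = 3, 4227 mod 4 = 3, 4227 mod 17 = 11.

x ≡ 4227 (mod 47124).


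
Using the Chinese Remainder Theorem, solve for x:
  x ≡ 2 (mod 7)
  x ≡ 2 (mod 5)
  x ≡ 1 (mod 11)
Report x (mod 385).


Moduli 7, 5, 11 are pairwise coprime; by CRT there is a unique solution modulo M = 7 · 5 · 11 = 385.
Solve pairwise, accumulating the modulus:
  Start with x ≡ 2 (mod 7).
  Combine with x ≡ 2 (mod 5): since gcd(7, 5) = 1, we get a unique residue mod 35.
    Write x = 2 + 7·t and substitute into x ≡ 2 (mod 5): 7·t ≡ 2 − 2 = 0 (mod 5).
    Reduce coefficients mod 5: 2·t ≡ 0 (mod 5).
    The inverse of 2 mod 5 is 3 (since 2·3 = 6 = 1·5 + 1), so t ≡ 3·0 = 0 ≡ 0 (mod 5).
    Then x = 2 + 7·0 = 2, valid modulo lcm(7, 5) = 35: x ≡ 2 (mod 35).
  Combine with x ≡ 1 (mod 11): since gcd(35, 11) = 1, we get a unique residue mod 385.
    Write x = 2 + 35·t and substitute into x ≡ 1 (mod 11): 35·t ≡ 1 − 2 = -1 (mod 11).
    Reduce coefficients mod 11: 2·t ≡ 10 (mod 11).
    The inverse of 2 mod 11 is 6 (since 2·6 = 12 = 1·11 + 1), so t ≡ 6·10 = 60 ≡ 5 (mod 11).
    Then x = 2 + 35·5 = 177, valid modulo lcm(35, 11) = 385: x ≡ 177 (mod 385).
Verify: 177 mod 7 = 2 ✓, 177 mod 5 = 2 ✓, 177 mod 11 = 1 ✓.

x ≡ 177 (mod 385).


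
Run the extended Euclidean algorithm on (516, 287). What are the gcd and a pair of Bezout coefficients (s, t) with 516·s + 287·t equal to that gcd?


Euclidean algorithm on (516, 287) — divide until remainder is 0:
  516 = 1 · 287 + 229
  287 = 1 · 229 + 58
  229 = 3 · 58 + 55
  58 = 1 · 55 + 3
  55 = 18 · 3 + 1
  3 = 3 · 1 + 0
gcd(516, 287) = 1.
Track Bezout coefficients alongside the remainders: start with r₀ = 516 = a·1 + b·0 (s = 1, t = 0) and r₁ = 287 = a·0 + b·1 (s = 0, t = 1); each new remainder r_{k+1} = r_{k-1} − q_k·r_k inherits s_{k+1} = s_{k-1} − q_k·s_k, t_{k+1} = t_{k-1} − q_k·t_k, so r_k = a·s_k + b·t_k at every step:
  q = 1: r = 229, s = 1 − 1·0 = 1, t = 0 − 1·1 = -1  (check: 516·1 + 287·(-1) = 229)
  q = 1: r = 58, s = 0 − 1·1 = -1, t = 1 − 1·(-1) = 2  (check: 516·(-1) + 287·2 = 58)
  q = 3: r = 55, s = 1 − 3·(-1) = 4, t = -1 − 3·2 = -7  (check: 516·4 + 287·(-7) = 55)
  q = 1: r = 3, s = -1 − 1·4 = -5, t = 2 − 1·(-7) = 9  (check: 516·(-5) + 287·9 = 3)
  q = 18: r = 1, s = 4 − 18·(-5) = 94, t = -7 − 18·9 = -169  (check: 516·94 + 287·(-169) = 1)
The row with r = 1 (the gcd) gives the Bezout coefficients s = 94, t = -169.
Result: 516 · (94) + 287 · (-169) = 1.

gcd(516, 287) = 1; s = 94, t = -169 (check: 516·94 + 287·(-169) = 1).


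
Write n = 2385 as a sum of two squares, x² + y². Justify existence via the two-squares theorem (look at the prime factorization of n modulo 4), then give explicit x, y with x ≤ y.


Step 1: Factor n = 2385 = 3^2 · 5 · 53.
Step 2: Check the mod-4 condition on each prime factor: 3 ≡ 3 (mod 4), exponent 2 (must be even); 5 ≡ 1 (mod 4), exponent 1; 53 ≡ 1 (mod 4), exponent 1.
All primes ≡ 3 (mod 4) appear to even exponent (or don't appear), so by the two-squares theorem n IS expressible as a sum of two squares.
Step 3: Build a representation. Group n = k² · m with k = 3 and m = 5 · 53 = 265 (a product of primes ≡ 1 (mod 4)); a representation of m scales to one of n via (k·x)² + (k·y)² = k²(x² + y²). Each prime p ≡ 1 (mod 4) is itself a sum of two squares; find a² by testing p − a² for a perfect square:
  5: 5 − 1² = 4 = 2² ⇒ 5 = 1² + 2².
  53: 53 − 1² = 52, 53 − 2² = 49 = 7² ⇒ 53 = 2² + 7².
  Combine using the Brahmagupta–Fibonacci identity (a² + b²)(c² + d²) = (ac − bd)² + (ad + bc)² = (ac + bd)² + (ad − bc)²:
  5 · 53 = 265: from (1² + 2²)(2² + 7²), take (1·2 − 2·7, 1·7 + 2·2) = (2 − 14, 7 + 4) = (-12, 11); dropping signs (only squares matter) gives (12, 11); check 12² + 11² = 144 + 121 = 265 ✓.
  Scale by k = 3: (3·12, 3·11) = (36, 33).
Step 4: Order so x ≤ y and verify: 33² + 36² = 1089 + 1296 = 2385 = n. ✓

n = 2385 = 33² + 36² (one valid representation with x ≤ y).


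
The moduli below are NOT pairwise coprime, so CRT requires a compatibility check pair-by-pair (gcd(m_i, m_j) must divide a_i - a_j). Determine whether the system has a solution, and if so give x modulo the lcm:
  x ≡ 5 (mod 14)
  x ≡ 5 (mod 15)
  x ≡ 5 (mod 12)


Moduli 14, 15, 12 are not pairwise coprime, so CRT works modulo lcm(m_i) when all pairwise compatibility conditions hold.
Pairwise compatibility: gcd(m_i, m_j) must divide a_i - a_j for every pair.
Merge one congruence at a time:
  Start: x ≡ 5 (mod 14).
  Combine with x ≡ 5 (mod 15): gcd(14, 15) = 1; 5 - 5 = 0, which IS divisible by 1, so compatible.
    Write x = 5 + 14·t and substitute into x ≡ 5 (mod 15): 14·t ≡ 5 − 5 = 0 (mod 15).
    The inverse of 14 mod 15 is 14 (since 14·14 = 196 = 13·15 + 1), so t ≡ 14·0 = 0 ≡ 0 (mod 15).
    Then x = 5 + 14·0 = 5, valid modulo lcm(14, 15) = 210: x ≡ 5 (mod 210).
  Combine with x ≡ 5 (mod 12): gcd(210, 12) = 6; 5 - 5 = 0, which IS divisible by 6, so compatible.
    Write x = 5 + 210·t and substitute into x ≡ 5 (mod 12): 210·t ≡ 5 − 5 = 0 (mod 12).
    Divide the congruence (and modulus) by g = 6: 35·t ≡ 0 (mod 2).
    Reduce coefficients mod 2: 1·t ≡ 0 (mod 2).
    So t ≡ 0 (mod 2).
    Then x = 5 + 210·0 = 5, valid modulo lcm(210, 12) = 420: x ≡ 5 (mod 420).
Verify: 5 mod 14 = 5, 5 mod 15 = 5, 5 mod 12 = 5.

x ≡ 5 (mod 420).


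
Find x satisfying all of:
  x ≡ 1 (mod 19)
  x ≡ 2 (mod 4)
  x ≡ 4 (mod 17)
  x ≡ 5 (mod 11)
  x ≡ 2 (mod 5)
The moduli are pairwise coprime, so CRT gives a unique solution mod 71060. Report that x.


Product of moduli M = 19 · 4 · 17 · 11 · 5 = 71060.
Merge one congruence at a time:
  Start: x ≡ 1 (mod 19).
  Combine with x ≡ 2 (mod 4); new modulus lcm = 76.
    Write x = 1 + 19·t and substitute into x ≡ 2 (mod 4): 19·t ≡ 2 − 1 = 1 (mod 4).
    Reduce coefficients mod 4: 3·t ≡ 1 (mod 4).
    The inverse of 3 mod 4 is 3 (since 3·3 = 9 = 2·4 + 1), so t ≡ 3·1 = 3 ≡ 3 (mod 4).
    Then x = 1 + 19·3 = 58, valid modulo lcm(19, 4) = 76: x ≡ 58 (mod 76).
  Combine with x ≡ 4 (mod 17); new modulus lcm = 1292.
    Write x = 58 + 76·t and substitute into x ≡ 4 (mod 17): 76·t ≡ 4 − 58 = -54 (mod 17).
    Reduce coefficients mod 17: 8·t ≡ 14 (mod 17).
    The inverse of 8 mod 17 is 15 (since 8·15 = 120 = 7·17 + 1), so t ≡ 15·14 = 210 ≡ 6 (mod 17).
    Then x = 58 + 76·6 = 514, valid modulo lcm(76, 17) = 1292: x ≡ 514 (mod 1292).
  Combine with x ≡ 5 (mod 11); new modulus lcm = 14212.
    Write x = 514 + 1292·t and substitute into x ≡ 5 (mod 11): 1292·t ≡ 5 − 514 = -509 (mod 11).
    Reduce coefficients mod 11: 5·t ≡ 8 (mod 11).
    The inverse of 5 mod 11 is 9 (since 5·9 = 45 = 4·11 + 1), so t ≡ 9·8 = 72 ≡ 6 (mod 11).
    Then x = 514 + 1292·6 = 8266, valid modulo lcm(1292, 11) = 14212: x ≡ 8266 (mod 14212).
  Combine with x ≡ 2 (mod 5); new modulus lcm = 71060.
    Write x = 8266 + 14212·t and substitute into x ≡ 2 (mod 5): 14212·t ≡ 2 − 8266 = -8264 (mod 5).
    Reduce coefficients mod 5: 2·t ≡ 1 (mod 5).
    The inverse of 2 mod 5 is 3 (since 2·3 = 6 = 1·5 + 1), so t ≡ 3·1 = 3 ≡ 3 (mod 5).
    Then x = 8266 + 14212·3 = 50902, valid modulo lcm(14212, 5) = 71060: x ≡ 50902 (mod 71060).
Verify against each original: 50902 mod 19 = 1, 50902 mod 4 = 2, 50902 mod 17 = 4, 50902 mod 11 = 5, 50902 mod 5 = 2.

x ≡ 50902 (mod 71060).


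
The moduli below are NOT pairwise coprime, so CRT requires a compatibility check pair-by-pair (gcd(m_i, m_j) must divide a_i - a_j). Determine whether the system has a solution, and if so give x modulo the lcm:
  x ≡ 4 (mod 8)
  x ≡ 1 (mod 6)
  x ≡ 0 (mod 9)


Moduli 8, 6, 9 are not pairwise coprime, so CRT works modulo lcm(m_i) when all pairwise compatibility conditions hold.
Pairwise compatibility: gcd(m_i, m_j) must divide a_i - a_j for every pair.
Merge one congruence at a time:
  Start: x ≡ 4 (mod 8).
  Combine with x ≡ 1 (mod 6): gcd(8, 6) = 2, and 1 - 4 = -3 is NOT divisible by 2.
    ⇒ system is inconsistent (no integer solution).

No solution (the system is inconsistent).


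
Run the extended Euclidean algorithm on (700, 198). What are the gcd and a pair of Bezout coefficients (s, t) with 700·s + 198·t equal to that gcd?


Euclidean algorithm on (700, 198) — divide until remainder is 0:
  700 = 3 · 198 + 106
  198 = 1 · 106 + 92
  106 = 1 · 92 + 14
  92 = 6 · 14 + 8
  14 = 1 · 8 + 6
  8 = 1 · 6 + 2
  6 = 3 · 2 + 0
gcd(700, 198) = 2.
Track Bezout coefficients alongside the remainders: start with r₀ = 700 = a·1 + b·0 (s = 1, t = 0) and r₁ = 198 = a·0 + b·1 (s = 0, t = 1); each new remainder r_{k+1} = r_{k-1} − q_k·r_k inherits s_{k+1} = s_{k-1} − q_k·s_k, t_{k+1} = t_{k-1} − q_k·t_k, so r_k = a·s_k + b·t_k at every step:
  q = 3: r = 106, s = 1 − 3·0 = 1, t = 0 − 3·1 = -3  (check: 700·1 + 198·(-3) = 106)
  q = 1: r = 92, s = 0 − 1·1 = -1, t = 1 − 1·(-3) = 4  (check: 700·(-1) + 198·4 = 92)
  q = 1: r = 14, s = 1 − 1·(-1) = 2, t = -3 − 1·4 = -7  (check: 700·2 + 198·(-7) = 14)
  q = 6: r = 8, s = -1 − 6·2 = -13, t = 4 − 6·(-7) = 46  (check: 700·(-13) + 198·46 = 8)
  q = 1: r = 6, s = 2 − 1·(-13) = 15, t = -7 − 1·46 = -53  (check: 700·15 + 198·(-53) = 6)
  q = 1: r = 2, s = -13 − 1·15 = -28, t = 46 − 1·(-53) = 99  (check: 700·(-28) + 198·99 = 2)
The row with r = 2 (the gcd) gives the Bezout coefficients s = -28, t = 99.
Result: 700 · (-28) + 198 · (99) = 2.

gcd(700, 198) = 2; s = -28, t = 99 (check: 700·(-28) + 198·99 = 2).


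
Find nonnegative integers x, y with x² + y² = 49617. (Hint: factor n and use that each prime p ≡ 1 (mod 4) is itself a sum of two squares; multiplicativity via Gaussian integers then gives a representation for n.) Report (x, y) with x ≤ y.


Step 1: Factor n = 49617 = 3^2 · 37 · 149.
Step 2: Check the mod-4 condition on each prime factor: 3 ≡ 3 (mod 4), exponent 2 (must be even); 37 ≡ 1 (mod 4), exponent 1; 149 ≡ 1 (mod 4), exponent 1.
All primes ≡ 3 (mod 4) appear to even exponent (or don't appear), so by the two-squares theorem n IS expressible as a sum of two squares.
Step 3: Build a representation. Group n = k² · m with k = 3 and m = 37 · 149 = 5513 (a product of primes ≡ 1 (mod 4)); a representation of m scales to one of n via (k·x)² + (k·y)² = k²(x² + y²). Each prime p ≡ 1 (mod 4) is itself a sum of two squares; find a² by testing p − a² for a perfect square:
  37: 37 − 1² = 36 = 6² ⇒ 37 = 1² + 6².
  149: 149 − 1² = 148, 149 − 2² = 145, 149 − 3² = 140, 149 − 4² = 133, 149 − 5² = 124, 149 − 6² = 113, 149 − 7² = 100 = 10² ⇒ 149 = 7² + 10².
  Combine using the Brahmagupta–Fibonacci identity (a² + b²)(c² + d²) = (ac − bd)² + (ad + bc)² = (ac + bd)² + (ad − bc)²:
  37 · 149 = 5513: from (1² + 6²)(7² + 10²), take (1·7 − 6·10, 1·10 + 6·7) = (7 − 60, 10 + 42) = (-53, 52); dropping signs (only squares matter) gives (53, 52); check 53² + 52² = 2809 + 2704 = 5513 ✓.
  Scale by k = 3: (3·53, 3·52) = (159, 156).
Step 4: Order so x ≤ y and verify: 156² + 159² = 24336 + 25281 = 49617 = n. ✓

n = 49617 = 156² + 159² (one valid representation with x ≤ y).


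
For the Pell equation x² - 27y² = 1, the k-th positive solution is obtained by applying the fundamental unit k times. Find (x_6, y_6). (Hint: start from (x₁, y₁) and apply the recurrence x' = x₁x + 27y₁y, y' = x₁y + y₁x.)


Step 1: Find the fundamental solution (x₁, y₁) of x² - 27y² = 1.
  Expand √27 as a continued fraction. a₀ = ⌊√27⌋ = 5; iterate m_{k+1} = d_k·a_k − m_k, d_{k+1} = (27 − m_{k+1}²)/d_k, a_{k+1} = ⌊(a₀ + m_{k+1})/d_{k+1}⌋ (starting m₀ = 0, d₀ = 1), with convergents p_k = a_k·p_{k-1} + p_{k-2}, q_k = a_k·q_{k-1} + q_{k-2} (p₋₁ = 1, q₋₁ = 0):
  k = 0: a₀ = 5; p₀/q₀ = 5/1; p₀² − 27·q₀² = 25 − 27 = -2.
  k = 1: m = 5, d = 2, a = ⌊(5 + 5)/2⌋ = 5; p/q = (5·5 + 1)/(5·1 + 0) = 26/5; p² − 27·q² = 676 − 675 = 1.
  The first convergent with p² − 27·q² = 1 gives the fundamental solution (x₁, y₁) = (26, 5).
Step 2: Apply the recurrence (x_{n+1}, y_{n+1}) = (x₁x_n + 27y₁y_n, x₁y_n + y₁x_n) repeatedly.
  From (x_1, y_1) = (26, 5): x_2 = 26·26 + 27·5·5 = 1351; y_2 = 26·5 + 5·26 = 260.
  From (x_2, y_2) = (1351, 260): x_3 = 26·1351 + 27·5·260 = 70226; y_3 = 26·260 + 5·1351 = 13515.
  From (x_3, y_3) = (70226, 13515): x_4 = 26·70226 + 27·5·13515 = 3650401; y_4 = 26·13515 + 5·70226 = 702520.
  From (x_4, y_4) = (3650401, 702520): x_5 = 26·3650401 + 27·5·702520 = 189750626; y_5 = 26·702520 + 5·3650401 = 36517525.
  From (x_5, y_5) = (189750626, 36517525): x_6 = 26·189750626 + 27·5·36517525 = 9863382151; y_6 = 26·36517525 + 5·189750626 = 1898208780.
Step 3: Verify x_6² - 27·y_6² = 97286307456665386801 - 97286307456665386800 = 1 (should be 1). ✓

(x_1, y_1) = (26, 5); (x_6, y_6) = (9863382151, 1898208780).


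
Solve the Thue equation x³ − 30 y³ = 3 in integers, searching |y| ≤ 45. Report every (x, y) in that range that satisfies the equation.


The equation is x³ - 30y³ = 3. For fixed y, x³ = 30·y³ + 3, so a solution requires the RHS to be a perfect cube.
Strategy: iterate y from -45 to 45, compute RHS = 30·y³ + 3, and check whether it is a (positive or negative) perfect cube.
Check small values of y:
  y = 0: RHS = 3 is not a perfect cube.
  y = 1: RHS = 33 is not a perfect cube.
  y = -1: RHS = -27 = (-3)³ ⇒ x = -3 works.
  y = 2: RHS = 243 is not a perfect cube.
  y = -2: RHS = -237 is not a perfect cube.
  y = 3: RHS = 813 is not a perfect cube.
  y = -3: RHS = -807 is not a perfect cube.
Continuing the search up to |y| = 45 finds no further solutions beyond those listed.
Collected solutions: (-3, -1).

Solutions (with |y| ≤ 45): (-3, -1).


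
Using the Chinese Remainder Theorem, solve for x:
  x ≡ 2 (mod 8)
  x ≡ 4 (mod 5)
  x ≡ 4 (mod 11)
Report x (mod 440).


Moduli 8, 5, 11 are pairwise coprime; by CRT there is a unique solution modulo M = 8 · 5 · 11 = 440.
Solve pairwise, accumulating the modulus:
  Start with x ≡ 2 (mod 8).
  Combine with x ≡ 4 (mod 5): since gcd(8, 5) = 1, we get a unique residue mod 40.
    Write x = 2 + 8·t and substitute into x ≡ 4 (mod 5): 8·t ≡ 4 − 2 = 2 (mod 5).
    Reduce coefficients mod 5: 3·t ≡ 2 (mod 5).
    The inverse of 3 mod 5 is 2 (since 3·2 = 6 = 1·5 + 1), so t ≡ 2·2 = 4 ≡ 4 (mod 5).
    Then x = 2 + 8·4 = 34, valid modulo lcm(8, 5) = 40: x ≡ 34 (mod 40).
  Combine with x ≡ 4 (mod 11): since gcd(40, 11) = 1, we get a unique residue mod 440.
    Write x = 34 + 40·t and substitute into x ≡ 4 (mod 11): 40·t ≡ 4 − 34 = -30 (mod 11).
    Reduce coefficients mod 11: 7·t ≡ 3 (mod 11).
    The inverse of 7 mod 11 is 8 (since 7·8 = 56 = 5·11 + 1), so t ≡ 8·3 = 24 ≡ 2 (mod 11).
    Then x = 34 + 40·2 = 114, valid modulo lcm(40, 11) = 440: x ≡ 114 (mod 440).
Verify: 114 mod 8 = 2 ✓, 114 mod 5 = 4 ✓, 114 mod 11 = 4 ✓.

x ≡ 114 (mod 440).


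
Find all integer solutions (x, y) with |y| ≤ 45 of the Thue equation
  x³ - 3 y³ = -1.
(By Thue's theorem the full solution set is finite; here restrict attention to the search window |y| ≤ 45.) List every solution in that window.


The equation is x³ - 3y³ = -1. For fixed y, x³ = 3·y³ − 1, so a solution requires the RHS to be a perfect cube.
Strategy: iterate y from -45 to 45, compute RHS = 3·y³ − 1, and check whether it is a (positive or negative) perfect cube.
Check small values of y:
  y = 0: RHS = -1 = (-1)³ ⇒ x = -1 works.
  y = 1: RHS = 2 is not a perfect cube.
  y = -1: RHS = -4 is not a perfect cube.
  y = 2: RHS = 23 is not a perfect cube.
  y = -2: RHS = -25 is not a perfect cube.
  y = 3: RHS = 80 is not a perfect cube.
  y = -3: RHS = -82 is not a perfect cube.
Continuing the search up to |y| = 45 finds no further solutions beyond those listed.
Collected solutions: (-1, 0).

Solutions (with |y| ≤ 45): (-1, 0).


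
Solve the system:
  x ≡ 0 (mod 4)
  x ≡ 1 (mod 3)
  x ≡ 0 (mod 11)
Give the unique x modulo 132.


Moduli 4, 3, 11 are pairwise coprime; by CRT there is a unique solution modulo M = 4 · 3 · 11 = 132.
Solve pairwise, accumulating the modulus:
  Start with x ≡ 0 (mod 4).
  Combine with x ≡ 1 (mod 3): since gcd(4, 3) = 1, we get a unique residue mod 12.
    Write x = 0 + 4·t and substitute into x ≡ 1 (mod 3): 4·t ≡ 1 − 0 = 1 (mod 3).
    Reduce coefficients mod 3: 1·t ≡ 1 (mod 3).
    So t ≡ 1 (mod 3).
    Then x = 0 + 4·1 = 4, valid modulo lcm(4, 3) = 12: x ≡ 4 (mod 12).
  Combine with x ≡ 0 (mod 11): since gcd(12, 11) = 1, we get a unique residue mod 132.
    Write x = 4 + 12·t and substitute into x ≡ 0 (mod 11): 12·t ≡ 0 − 4 = -4 (mod 11).
    Reduce coefficients mod 11: 1·t ≡ 7 (mod 11).
    So t ≡ 7 (mod 11).
    Then x = 4 + 12·7 = 88, valid modulo lcm(12, 11) = 132: x ≡ 88 (mod 132).
Verify: 88 mod 4 = 0 ✓, 88 mod 3 = 1 ✓, 88 mod 11 = 0 ✓.

x ≡ 88 (mod 132).


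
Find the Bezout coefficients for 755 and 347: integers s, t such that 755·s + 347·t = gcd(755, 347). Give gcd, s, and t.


Euclidean algorithm on (755, 347) — divide until remainder is 0:
  755 = 2 · 347 + 61
  347 = 5 · 61 + 42
  61 = 1 · 42 + 19
  42 = 2 · 19 + 4
  19 = 4 · 4 + 3
  4 = 1 · 3 + 1
  3 = 3 · 1 + 0
gcd(755, 347) = 1.
Track Bezout coefficients alongside the remainders: start with r₀ = 755 = a·1 + b·0 (s = 1, t = 0) and r₁ = 347 = a·0 + b·1 (s = 0, t = 1); each new remainder r_{k+1} = r_{k-1} − q_k·r_k inherits s_{k+1} = s_{k-1} − q_k·s_k, t_{k+1} = t_{k-1} − q_k·t_k, so r_k = a·s_k + b·t_k at every step:
  q = 2: r = 61, s = 1 − 2·0 = 1, t = 0 − 2·1 = -2  (check: 755·1 + 347·(-2) = 61)
  q = 5: r = 42, s = 0 − 5·1 = -5, t = 1 − 5·(-2) = 11  (check: 755·(-5) + 347·11 = 42)
  q = 1: r = 19, s = 1 − 1·(-5) = 6, t = -2 − 1·11 = -13  (check: 755·6 + 347·(-13) = 19)
  q = 2: r = 4, s = -5 − 2·6 = -17, t = 11 − 2·(-13) = 37  (check: 755·(-17) + 347·37 = 4)
  q = 4: r = 3, s = 6 − 4·(-17) = 74, t = -13 − 4·37 = -161  (check: 755·74 + 347·(-161) = 3)
  q = 1: r = 1, s = -17 − 1·74 = -91, t = 37 − 1·(-161) = 198  (check: 755·(-91) + 347·198 = 1)
The row with r = 1 (the gcd) gives the Bezout coefficients s = -91, t = 198.
Result: 755 · (-91) + 347 · (198) = 1.

gcd(755, 347) = 1; s = -91, t = 198 (check: 755·(-91) + 347·198 = 1).


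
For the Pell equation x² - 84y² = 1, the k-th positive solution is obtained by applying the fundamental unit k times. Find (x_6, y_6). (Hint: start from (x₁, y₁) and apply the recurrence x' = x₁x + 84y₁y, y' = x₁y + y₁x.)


Step 1: Find the fundamental solution (x₁, y₁) of x² - 84y² = 1.
  Expand √84 as a continued fraction. a₀ = ⌊√84⌋ = 9; iterate m_{k+1} = d_k·a_k − m_k, d_{k+1} = (84 − m_{k+1}²)/d_k, a_{k+1} = ⌊(a₀ + m_{k+1})/d_{k+1}⌋ (starting m₀ = 0, d₀ = 1), with convergents p_k = a_k·p_{k-1} + p_{k-2}, q_k = a_k·q_{k-1} + q_{k-2} (p₋₁ = 1, q₋₁ = 0):
  k = 0: a₀ = 9; p₀/q₀ = 9/1; p₀² − 84·q₀² = 81 − 84 = -3.
  k = 1: m = 9, d = 3, a = ⌊(9 + 9)/3⌋ = 6; p/q = (6·9 + 1)/(6·1 + 0) = 55/6; p² − 84·q² = 3025 − 3024 = 1.
  The first convergent with p² − 84·q² = 1 gives the fundamental solution (x₁, y₁) = (55, 6).
Step 2: Apply the recurrence (x_{n+1}, y_{n+1}) = (x₁x_n + 84y₁y_n, x₁y_n + y₁x_n) repeatedly.
  From (x_1, y_1) = (55, 6): x_2 = 55·55 + 84·6·6 = 6049; y_2 = 55·6 + 6·55 = 660.
  From (x_2, y_2) = (6049, 660): x_3 = 55·6049 + 84·6·660 = 665335; y_3 = 55·660 + 6·6049 = 72594.
  From (x_3, y_3) = (665335, 72594): x_4 = 55·665335 + 84·6·72594 = 73180801; y_4 = 55·72594 + 6·665335 = 7984680.
  From (x_4, y_4) = (73180801, 7984680): x_5 = 55·73180801 + 84·6·7984680 = 8049222775; y_5 = 55·7984680 + 6·73180801 = 878242206.
  From (x_5, y_5) = (8049222775, 878242206): x_6 = 55·8049222775 + 84·6·878242206 = 885341324449; y_6 = 55·878242206 + 6·8049222775 = 96598657980.
Step 3: Verify x_6² - 84·y_6² = 783829260777109485153601 - 783829260777109485153600 = 1 (should be 1). ✓

(x_1, y_1) = (55, 6); (x_6, y_6) = (885341324449, 96598657980).


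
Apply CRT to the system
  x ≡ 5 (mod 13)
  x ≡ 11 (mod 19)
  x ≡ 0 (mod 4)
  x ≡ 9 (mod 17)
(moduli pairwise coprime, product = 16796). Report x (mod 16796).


Product of moduli M = 13 · 19 · 4 · 17 = 16796.
Merge one congruence at a time:
  Start: x ≡ 5 (mod 13).
  Combine with x ≡ 11 (mod 19); new modulus lcm = 247.
    Write x = 5 + 13·t and substitute into x ≡ 11 (mod 19): 13·t ≡ 11 − 5 = 6 (mod 19).
    The inverse of 13 mod 19 is 3 (since 13·3 = 39 = 2·19 + 1), so t ≡ 3·6 = 18 ≡ 18 (mod 19).
    Then x = 5 + 13·18 = 239, valid modulo lcm(13, 19) = 247: x ≡ 239 (mod 247).
  Combine with x ≡ 0 (mod 4); new modulus lcm = 988.
    Write x = 239 + 247·t and substitute into x ≡ 0 (mod 4): 247·t ≡ 0 − 239 = -239 (mod 4).
    Reduce coefficients mod 4: 3·t ≡ 1 (mod 4).
    The inverse of 3 mod 4 is 3 (since 3·3 = 9 = 2·4 + 1), so t ≡ 3·1 = 3 ≡ 3 (mod 4).
    Then x = 239 + 247·3 = 980, valid modulo lcm(247, 4) = 988: x ≡ 980 (mod 988).
  Combine with x ≡ 9 (mod 17); new modulus lcm = 16796.
    Write x = 980 + 988·t and substitute into x ≡ 9 (mod 17): 988·t ≡ 9 − 980 = -971 (mod 17).
    Reduce coefficients mod 17: 2·t ≡ 15 (mod 17).
    The inverse of 2 mod 17 is 9 (since 2·9 = 18 = 1·17 + 1), so t ≡ 9·15 = 135 ≡ 16 (mod 17).
    Then x = 980 + 988·16 = 16788, valid modulo lcm(988, 17) = 16796: x ≡ 16788 (mod 16796).
Verify against each original: 16788 mod 13 = 5, 16788 mod 19 = 11, 16788 mod 4 = 0, 16788 mod 17 = 9.

x ≡ 16788 (mod 16796).


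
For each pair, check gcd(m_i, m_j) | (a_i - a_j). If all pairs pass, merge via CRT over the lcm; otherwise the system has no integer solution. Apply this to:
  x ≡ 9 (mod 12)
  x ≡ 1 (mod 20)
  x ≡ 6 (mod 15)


Moduli 12, 20, 15 are not pairwise coprime, so CRT works modulo lcm(m_i) when all pairwise compatibility conditions hold.
Pairwise compatibility: gcd(m_i, m_j) must divide a_i - a_j for every pair.
Merge one congruence at a time:
  Start: x ≡ 9 (mod 12).
  Combine with x ≡ 1 (mod 20): gcd(12, 20) = 4; 1 - 9 = -8, which IS divisible by 4, so compatible.
    Write x = 9 + 12·t and substitute into x ≡ 1 (mod 20): 12·t ≡ 1 − 9 = -8 (mod 20).
    Divide the congruence (and modulus) by g = 4: 3·t ≡ -2 (mod 5).
    Reduce coefficients mod 5: 3·t ≡ 3 (mod 5).
    The inverse of 3 mod 5 is 2 (since 3·2 = 6 = 1·5 + 1), so t ≡ 2·3 = 6 ≡ 1 (mod 5).
    Then x = 9 + 12·1 = 21, valid modulo lcm(12, 20) = 60: x ≡ 21 (mod 60).
  Combine with x ≡ 6 (mod 15): gcd(60, 15) = 15; 6 - 21 = -15, which IS divisible by 15, so compatible.
    Write x = 21 + 60·t and substitute into x ≡ 6 (mod 15): 60·t ≡ 6 − 21 = -15 (mod 15).
    Divide the congruence (and modulus) by g = 15: 4·t ≡ -1 (mod 1).
    Modulo 1 every t works; take t = 0.
    Then x = 21 + 60·0 = 21, valid modulo lcm(60, 15) = 60: x ≡ 21 (mod 60).
Verify: 21 mod 12 = 9, 21 mod 20 = 1, 21 mod 15 = 6.

x ≡ 21 (mod 60).


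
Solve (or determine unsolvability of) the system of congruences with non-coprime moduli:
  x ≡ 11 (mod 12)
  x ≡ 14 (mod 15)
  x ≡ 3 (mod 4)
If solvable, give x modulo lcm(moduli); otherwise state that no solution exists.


Moduli 12, 15, 4 are not pairwise coprime, so CRT works modulo lcm(m_i) when all pairwise compatibility conditions hold.
Pairwise compatibility: gcd(m_i, m_j) must divide a_i - a_j for every pair.
Merge one congruence at a time:
  Start: x ≡ 11 (mod 12).
  Combine with x ≡ 14 (mod 15): gcd(12, 15) = 3; 14 - 11 = 3, which IS divisible by 3, so compatible.
    Write x = 11 + 12·t and substitute into x ≡ 14 (mod 15): 12·t ≡ 14 − 11 = 3 (mod 15).
    Divide the congruence (and modulus) by g = 3: 4·t ≡ 1 (mod 5).
    The inverse of 4 mod 5 is 4 (since 4·4 = 16 = 3·5 + 1), so t ≡ 4·1 = 4 ≡ 4 (mod 5).
    Then x = 11 + 12·4 = 59, valid modulo lcm(12, 15) = 60: x ≡ 59 (mod 60).
  Combine with x ≡ 3 (mod 4): gcd(60, 4) = 4; 3 - 59 = -56, which IS divisible by 4, so compatible.
    Write x = 59 + 60·t and substitute into x ≡ 3 (mod 4): 60·t ≡ 3 − 59 = -56 (mod 4).
    Divide the congruence (and modulus) by g = 4: 15·t ≡ -14 (mod 1).
    Modulo 1 every t works; take t = 0.
    Then x = 59 + 60·0 = 59, valid modulo lcm(60, 4) = 60: x ≡ 59 (mod 60).
Verify: 59 mod 12 = 11, 59 mod 15 = 14, 59 mod 4 = 3.

x ≡ 59 (mod 60).


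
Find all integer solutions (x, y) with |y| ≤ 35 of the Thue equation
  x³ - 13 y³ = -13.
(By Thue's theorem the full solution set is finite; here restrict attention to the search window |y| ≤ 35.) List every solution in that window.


The equation is x³ - 13y³ = -13. For fixed y, x³ = 13·y³ − 13, so a solution requires the RHS to be a perfect cube.
Strategy: iterate y from -35 to 35, compute RHS = 13·y³ − 13, and check whether it is a (positive or negative) perfect cube.
Check small values of y:
  y = 0: RHS = -13 is not a perfect cube.
  y = 1: RHS = 0 = (0)³ ⇒ x = 0 works.
  y = -1: RHS = -26 is not a perfect cube.
  y = 2: RHS = 91 is not a perfect cube.
  y = -2: RHS = -117 is not a perfect cube.
  y = 3: RHS = 338 is not a perfect cube.
  y = -3: RHS = -364 is not a perfect cube.
Continuing the search up to |y| = 35 finds no further solutions beyond those listed.
Collected solutions: (0, 1).

Solutions (with |y| ≤ 35): (0, 1).


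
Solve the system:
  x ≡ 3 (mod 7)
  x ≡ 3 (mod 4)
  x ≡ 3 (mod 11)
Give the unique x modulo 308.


Moduli 7, 4, 11 are pairwise coprime; by CRT there is a unique solution modulo M = 7 · 4 · 11 = 308.
Solve pairwise, accumulating the modulus:
  Start with x ≡ 3 (mod 7).
  Combine with x ≡ 3 (mod 4): since gcd(7, 4) = 1, we get a unique residue mod 28.
    Write x = 3 + 7·t and substitute into x ≡ 3 (mod 4): 7·t ≡ 3 − 3 = 0 (mod 4).
    Reduce coefficients mod 4: 3·t ≡ 0 (mod 4).
    The inverse of 3 mod 4 is 3 (since 3·3 = 9 = 2·4 + 1), so t ≡ 3·0 = 0 ≡ 0 (mod 4).
    Then x = 3 + 7·0 = 3, valid modulo lcm(7, 4) = 28: x ≡ 3 (mod 28).
  Combine with x ≡ 3 (mod 11): since gcd(28, 11) = 1, we get a unique residue mod 308.
    Write x = 3 + 28·t and substitute into x ≡ 3 (mod 11): 28·t ≡ 3 − 3 = 0 (mod 11).
    Reduce coefficients mod 11: 6·t ≡ 0 (mod 11).
    The inverse of 6 mod 11 is 2 (since 6·2 = 12 = 1·11 + 1), so t ≡ 2·0 = 0 ≡ 0 (mod 11).
    Then x = 3 + 28·0 = 3, valid modulo lcm(28, 11) = 308: x ≡ 3 (mod 308).
Verify: 3 mod 7 = 3 ✓, 3 mod 4 = 3 ✓, 3 mod 11 = 3 ✓.

x ≡ 3 (mod 308).


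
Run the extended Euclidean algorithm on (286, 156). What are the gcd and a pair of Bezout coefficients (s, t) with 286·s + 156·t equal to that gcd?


Euclidean algorithm on (286, 156) — divide until remainder is 0:
  286 = 1 · 156 + 130
  156 = 1 · 130 + 26
  130 = 5 · 26 + 0
gcd(286, 156) = 26.
Track Bezout coefficients alongside the remainders: start with r₀ = 286 = a·1 + b·0 (s = 1, t = 0) and r₁ = 156 = a·0 + b·1 (s = 0, t = 1); each new remainder r_{k+1} = r_{k-1} − q_k·r_k inherits s_{k+1} = s_{k-1} − q_k·s_k, t_{k+1} = t_{k-1} − q_k·t_k, so r_k = a·s_k + b·t_k at every step:
  q = 1: r = 130, s = 1 − 1·0 = 1, t = 0 − 1·1 = -1  (check: 286·1 + 156·(-1) = 130)
  q = 1: r = 26, s = 0 − 1·1 = -1, t = 1 − 1·(-1) = 2  (check: 286·(-1) + 156·2 = 26)
The row with r = 26 (the gcd) gives the Bezout coefficients s = -1, t = 2.
Result: 286 · (-1) + 156 · (2) = 26.

gcd(286, 156) = 26; s = -1, t = 2 (check: 286·(-1) + 156·2 = 26).


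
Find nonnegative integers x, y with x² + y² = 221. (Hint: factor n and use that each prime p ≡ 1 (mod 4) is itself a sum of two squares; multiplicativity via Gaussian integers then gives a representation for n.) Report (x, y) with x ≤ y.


Step 1: Factor n = 221 = 13 · 17.
Step 2: Check the mod-4 condition on each prime factor: 13 ≡ 1 (mod 4), exponent 1; 17 ≡ 1 (mod 4), exponent 1.
All primes ≡ 3 (mod 4) appear to even exponent (or don't appear), so by the two-squares theorem n IS expressible as a sum of two squares.
Step 3: Build a representation. Here n = 13 · 17 is a product of primes ≡ 1 (mod 4). Each prime p ≡ 1 (mod 4) is itself a sum of two squares; find a² by testing p − a² for a perfect square:
  13: 13 − 1² = 12, 13 − 2² = 9 = 3² ⇒ 13 = 2² + 3².
  17: 17 − 1² = 16 = 4² ⇒ 17 = 1² + 4².
  Combine using the Brahmagupta–Fibonacci identity (a² + b²)(c² + d²) = (ac − bd)² + (ad + bc)² = (ac + bd)² + (ad − bc)²:
  13 · 17 = 221: from (2² + 3²)(1² + 4²), take (2·1 − 3·4, 2·4 + 3·1) = (2 − 12, 8 + 3) = (-10, 11); dropping signs (only squares matter) gives (10, 11); check 10² + 11² = 100 + 121 = 221 ✓.
Step 4: Order so x ≤ y and verify: 10² + 11² = 100 + 121 = 221 = n. ✓

n = 221 = 10² + 11² (one valid representation with x ≤ y).


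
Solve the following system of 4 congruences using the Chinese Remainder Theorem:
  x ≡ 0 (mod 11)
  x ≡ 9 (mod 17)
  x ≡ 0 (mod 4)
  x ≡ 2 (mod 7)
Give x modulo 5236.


Product of moduli M = 11 · 17 · 4 · 7 = 5236.
Merge one congruence at a time:
  Start: x ≡ 0 (mod 11).
  Combine with x ≡ 9 (mod 17); new modulus lcm = 187.
    Write x = 0 + 11·t and substitute into x ≡ 9 (mod 17): 11·t ≡ 9 − 0 = 9 (mod 17).
    The inverse of 11 mod 17 is 14 (since 11·14 = 154 = 9·17 + 1), so t ≡ 14·9 = 126 ≡ 7 (mod 17).
    Then x = 0 + 11·7 = 77, valid modulo lcm(11, 17) = 187: x ≡ 77 (mod 187).
  Combine with x ≡ 0 (mod 4); new modulus lcm = 748.
    Write x = 77 + 187·t and substitute into x ≡ 0 (mod 4): 187·t ≡ 0 − 77 = -77 (mod 4).
    Reduce coefficients mod 4: 3·t ≡ 3 (mod 4).
    The inverse of 3 mod 4 is 3 (since 3·3 = 9 = 2·4 + 1), so t ≡ 3·3 = 9 ≡ 1 (mod 4).
    Then x = 77 + 187·1 = 264, valid modulo lcm(187, 4) = 748: x ≡ 264 (mod 748).
  Combine with x ≡ 2 (mod 7); new modulus lcm = 5236.
    Write x = 264 + 748·t and substitute into x ≡ 2 (mod 7): 748·t ≡ 2 − 264 = -262 (mod 7).
    Reduce coefficients mod 7: 6·t ≡ 4 (mod 7).
    The inverse of 6 mod 7 is 6 (since 6·6 = 36 = 5·7 + 1), so t ≡ 6·4 = 24 ≡ 3 (mod 7).
    Then x = 264 + 748·3 = 2508, valid modulo lcm(748, 7) = 5236: x ≡ 2508 (mod 5236).
Verify against each original: 2508 mod 11 = 0, 2508 mod 17 = 9, 2508 mod 4 = 0, 2508 mod 7 = 2.

x ≡ 2508 (mod 5236).


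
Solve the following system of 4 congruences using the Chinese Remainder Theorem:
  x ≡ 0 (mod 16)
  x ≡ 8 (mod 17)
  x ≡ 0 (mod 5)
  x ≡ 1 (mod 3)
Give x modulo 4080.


Product of moduli M = 16 · 17 · 5 · 3 = 4080.
Merge one congruence at a time:
  Start: x ≡ 0 (mod 16).
  Combine with x ≡ 8 (mod 17); new modulus lcm = 272.
    Write x = 0 + 16·t and substitute into x ≡ 8 (mod 17): 16·t ≡ 8 − 0 = 8 (mod 17).
    The inverse of 16 mod 17 is 16 (since 16·16 = 256 = 15·17 + 1), so t ≡ 16·8 = 128 ≡ 9 (mod 17).
    Then x = 0 + 16·9 = 144, valid modulo lcm(16, 17) = 272: x ≡ 144 (mod 272).
  Combine with x ≡ 0 (mod 5); new modulus lcm = 1360.
    Write x = 144 + 272·t and substitute into x ≡ 0 (mod 5): 272·t ≡ 0 − 144 = -144 (mod 5).
    Reduce coefficients mod 5: 2·t ≡ 1 (mod 5).
    The inverse of 2 mod 5 is 3 (since 2·3 = 6 = 1·5 + 1), so t ≡ 3·1 = 3 ≡ 3 (mod 5).
    Then x = 144 + 272·3 = 960, valid modulo lcm(272, 5) = 1360: x ≡ 960 (mod 1360).
  Combine with x ≡ 1 (mod 3); new modulus lcm = 4080.
    Write x = 960 + 1360·t and substitute into x ≡ 1 (mod 3): 1360·t ≡ 1 − 960 = -959 (mod 3).
    Reduce coefficients mod 3: 1·t ≡ 1 (mod 3).
    So t ≡ 1 (mod 3).
    Then x = 960 + 1360·1 = 2320, valid modulo lcm(1360, 3) = 4080: x ≡ 2320 (mod 4080).
Verify against each original: 2320 mod 16 = 0, 2320 mod 17 = 8, 2320 mod 5 = 0, 2320 mod 3 = 1.

x ≡ 2320 (mod 4080).


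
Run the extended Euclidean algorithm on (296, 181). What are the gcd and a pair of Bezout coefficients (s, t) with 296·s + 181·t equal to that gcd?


Euclidean algorithm on (296, 181) — divide until remainder is 0:
  296 = 1 · 181 + 115
  181 = 1 · 115 + 66
  115 = 1 · 66 + 49
  66 = 1 · 49 + 17
  49 = 2 · 17 + 15
  17 = 1 · 15 + 2
  15 = 7 · 2 + 1
  2 = 2 · 1 + 0
gcd(296, 181) = 1.
Track Bezout coefficients alongside the remainders: start with r₀ = 296 = a·1 + b·0 (s = 1, t = 0) and r₁ = 181 = a·0 + b·1 (s = 0, t = 1); each new remainder r_{k+1} = r_{k-1} − q_k·r_k inherits s_{k+1} = s_{k-1} − q_k·s_k, t_{k+1} = t_{k-1} − q_k·t_k, so r_k = a·s_k + b·t_k at every step:
  q = 1: r = 115, s = 1 − 1·0 = 1, t = 0 − 1·1 = -1  (check: 296·1 + 181·(-1) = 115)
  q = 1: r = 66, s = 0 − 1·1 = -1, t = 1 − 1·(-1) = 2  (check: 296·(-1) + 181·2 = 66)
  q = 1: r = 49, s = 1 − 1·(-1) = 2, t = -1 − 1·2 = -3  (check: 296·2 + 181·(-3) = 49)
  q = 1: r = 17, s = -1 − 1·2 = -3, t = 2 − 1·(-3) = 5  (check: 296·(-3) + 181·5 = 17)
  q = 2: r = 15, s = 2 − 2·(-3) = 8, t = -3 − 2·5 = -13  (check: 296·8 + 181·(-13) = 15)
  q = 1: r = 2, s = -3 − 1·8 = -11, t = 5 − 1·(-13) = 18  (check: 296·(-11) + 181·18 = 2)
  q = 7: r = 1, s = 8 − 7·(-11) = 85, t = -13 − 7·18 = -139  (check: 296·85 + 181·(-139) = 1)
The row with r = 1 (the gcd) gives the Bezout coefficients s = 85, t = -139.
Result: 296 · (85) + 181 · (-139) = 1.

gcd(296, 181) = 1; s = 85, t = -139 (check: 296·85 + 181·(-139) = 1).


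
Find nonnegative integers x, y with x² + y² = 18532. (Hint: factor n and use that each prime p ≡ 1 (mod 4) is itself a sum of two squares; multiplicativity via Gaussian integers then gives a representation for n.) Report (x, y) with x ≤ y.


Step 1: Factor n = 18532 = 2^2 · 41 · 113.
Step 2: Check the mod-4 condition on each prime factor: 2 = 2 (special); 41 ≡ 1 (mod 4), exponent 1; 113 ≡ 1 (mod 4), exponent 1.
All primes ≡ 3 (mod 4) appear to even exponent (or don't appear), so by the two-squares theorem n IS expressible as a sum of two squares.
Step 3: Build a representation. Group n = k² · m with k = 2 and m = 41 · 113 = 4633 (a product of primes ≡ 1 (mod 4)); a representation of m scales to one of n via (k·x)² + (k·y)² = k²(x² + y²). Each prime p ≡ 1 (mod 4) is itself a sum of two squares; find a² by testing p − a² for a perfect square:
  41: 41 − 1² = 40, 41 − 2² = 37, 41 − 3² = 32, 41 − 4² = 25 = 5² ⇒ 41 = 4² + 5².
  113: 113 − 1² = 112, 113 − 2² = 109, 113 − 3² = 104, 113 − 4² = 97, 113 − 5² = 88, 113 − 6² = 77, 113 − 7² = 64 = 8² ⇒ 113 = 7² + 8².
  Combine using the Brahmagupta–Fibonacci identity (a² + b²)(c² + d²) = (ac − bd)² + (ad + bc)² = (ac + bd)² + (ad − bc)²:
  41 · 113 = 4633: from (4² + 5²)(7² + 8²), take (4·7 − 5·8, 4·8 + 5·7) = (28 − 40, 32 + 35) = (-12, 67); dropping signs (only squares matter) gives (12, 67); check 12² + 67² = 144 + 4489 = 4633 ✓.
  Scale by k = 2: (2·12, 2·67) = (24, 134).
Step 4: Order so x ≤ y and verify: 24² + 134² = 576 + 17956 = 18532 = n. ✓

n = 18532 = 24² + 134² (one valid representation with x ≤ y).


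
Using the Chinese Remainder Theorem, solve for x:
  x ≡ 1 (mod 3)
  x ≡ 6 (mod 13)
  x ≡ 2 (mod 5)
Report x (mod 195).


Moduli 3, 13, 5 are pairwise coprime; by CRT there is a unique solution modulo M = 3 · 13 · 5 = 195.
Solve pairwise, accumulating the modulus:
  Start with x ≡ 1 (mod 3).
  Combine with x ≡ 6 (mod 13): since gcd(3, 13) = 1, we get a unique residue mod 39.
    Write x = 1 + 3·t and substitute into x ≡ 6 (mod 13): 3·t ≡ 6 − 1 = 5 (mod 13).
    The inverse of 3 mod 13 is 9 (since 3·9 = 27 = 2·13 + 1), so t ≡ 9·5 = 45 ≡ 6 (mod 13).
    Then x = 1 + 3·6 = 19, valid modulo lcm(3, 13) = 39: x ≡ 19 (mod 39).
  Combine with x ≡ 2 (mod 5): since gcd(39, 5) = 1, we get a unique residue mod 195.
    Write x = 19 + 39·t and substitute into x ≡ 2 (mod 5): 39·t ≡ 2 − 19 = -17 (mod 5).
    Reduce coefficients mod 5: 4·t ≡ 3 (mod 5).
    The inverse of 4 mod 5 is 4 (since 4·4 = 16 = 3·5 + 1), so t ≡ 4·3 = 12 ≡ 2 (mod 5).
    Then x = 19 + 39·2 = 97, valid modulo lcm(39, 5) = 195: x ≡ 97 (mod 195).
Verify: 97 mod 3 = 1 ✓, 97 mod 13 = 6 ✓, 97 mod 5 = 2 ✓.

x ≡ 97 (mod 195).


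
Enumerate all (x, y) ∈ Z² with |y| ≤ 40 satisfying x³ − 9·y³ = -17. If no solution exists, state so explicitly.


The equation is x³ - 9y³ = -17. For fixed y, x³ = 9·y³ − 17, so a solution requires the RHS to be a perfect cube.
Strategy: iterate y from -40 to 40, compute RHS = 9·y³ − 17, and check whether it is a (positive or negative) perfect cube.
Check small values of y:
  y = 0: RHS = -17 is not a perfect cube.
  y = 1: RHS = -8 = (-2)³ ⇒ x = -2 works.
  y = -1: RHS = -26 is not a perfect cube.
  y = 2: RHS = 55 is not a perfect cube.
  y = -2: RHS = -89 is not a perfect cube.
  y = 3: RHS = 226 is not a perfect cube.
  y = -3: RHS = -260 is not a perfect cube.
Continuing, at y = 25: RHS = 140608 = (52)³ ⇒ x = 52 works.
Searching the remaining y in |y| ≤ 40 finds no further solutions.
Collected solutions: (-2, 1), (52, 25).

Solutions (with |y| ≤ 40): (-2, 1), (52, 25).


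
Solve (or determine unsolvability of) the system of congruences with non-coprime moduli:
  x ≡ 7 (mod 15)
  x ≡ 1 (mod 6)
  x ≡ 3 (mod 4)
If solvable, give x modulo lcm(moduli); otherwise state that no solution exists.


Moduli 15, 6, 4 are not pairwise coprime, so CRT works modulo lcm(m_i) when all pairwise compatibility conditions hold.
Pairwise compatibility: gcd(m_i, m_j) must divide a_i - a_j for every pair.
Merge one congruence at a time:
  Start: x ≡ 7 (mod 15).
  Combine with x ≡ 1 (mod 6): gcd(15, 6) = 3; 1 - 7 = -6, which IS divisible by 3, so compatible.
    Write x = 7 + 15·t and substitute into x ≡ 1 (mod 6): 15·t ≡ 1 − 7 = -6 (mod 6).
    Divide the congruence (and modulus) by g = 3: 5·t ≡ -2 (mod 2).
    Reduce coefficients mod 2: 1·t ≡ 0 (mod 2).
    So t ≡ 0 (mod 2).
    Then x = 7 + 15·0 = 7, valid modulo lcm(15, 6) = 30: x ≡ 7 (mod 30).
  Combine with x ≡ 3 (mod 4): gcd(30, 4) = 2; 3 - 7 = -4, which IS divisible by 2, so compatible.
    Write x = 7 + 30·t and substitute into x ≡ 3 (mod 4): 30·t ≡ 3 − 7 = -4 (mod 4).
    Divide the congruence (and modulus) by g = 2: 15·t ≡ -2 (mod 2).
    Reduce coefficients mod 2: 1·t ≡ 0 (mod 2).
    So t ≡ 0 (mod 2).
    Then x = 7 + 30·0 = 7, valid modulo lcm(30, 4) = 60: x ≡ 7 (mod 60).
Verify: 7 mod 15 = 7, 7 mod 6 = 1, 7 mod 4 = 3.

x ≡ 7 (mod 60).
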